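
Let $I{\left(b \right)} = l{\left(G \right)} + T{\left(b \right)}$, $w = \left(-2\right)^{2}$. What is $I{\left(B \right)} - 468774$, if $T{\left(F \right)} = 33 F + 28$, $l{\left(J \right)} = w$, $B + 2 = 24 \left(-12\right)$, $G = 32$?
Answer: $-478312$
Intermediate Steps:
$w = 4$
$B = -290$ ($B = -2 + 24 \left(-12\right) = -2 - 288 = -290$)
$l{\left(J \right)} = 4$
$T{\left(F \right)} = 28 + 33 F$
$I{\left(b \right)} = 32 + 33 b$ ($I{\left(b \right)} = 4 + \left(28 + 33 b\right) = 32 + 33 b$)
$I{\left(B \right)} - 468774 = \left(32 + 33 \left(-290\right)\right) - 468774 = \left(32 - 9570\right) - 468774 = -9538 - 468774 = -478312$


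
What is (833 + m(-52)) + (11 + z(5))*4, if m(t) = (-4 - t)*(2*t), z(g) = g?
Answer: -4095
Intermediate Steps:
m(t) = 2*t*(-4 - t)
(833 + m(-52)) + (11 + z(5))*4 = (833 - 2*(-52)*(4 - 52)) + (11 + 5)*4 = (833 - 2*(-52)*(-48)) + 16*4 = (833 - 4992) + 64 = -4159 + 64 = -4095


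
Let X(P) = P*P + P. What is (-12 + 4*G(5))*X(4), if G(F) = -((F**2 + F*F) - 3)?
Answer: -4000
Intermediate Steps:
X(P) = P + P**2 (X(P) = P**2 + P = P + P**2)
G(F) = 3 - 2*F**2 (G(F) = -((F**2 + F**2) - 3) = -(2*F**2 - 3) = -(-3 + 2*F**2) = 3 - 2*F**2)
(-12 + 4*G(5))*X(4) = (-12 + 4*(3 - 2*5**2))*(4*(1 + 4)) = (-12 + 4*(3 - 2*25))*(4*5) = (-12 + 4*(3 - 50))*20 = (-12 + 4*(-47))*20 = (-12 - 188)*20 = -200*20 = -4000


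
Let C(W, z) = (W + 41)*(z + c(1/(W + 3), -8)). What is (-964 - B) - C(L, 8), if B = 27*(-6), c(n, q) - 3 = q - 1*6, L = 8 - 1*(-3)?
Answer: -646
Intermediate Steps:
L = 11 (L = 8 + 3 = 11)
c(n, q) = -3 + q (c(n, q) = 3 + (q - 1*6) = 3 + (q - 6) = 3 + (-6 + q) = -3 + q)
C(W, z) = (-11 + z)*(41 + W) (C(W, z) = (W + 41)*(z + (-3 - 8)) = (41 + W)*(z - 11) = (41 + W)*(-11 + z) = (-11 + z)*(41 + W))
B = -162
(-964 - B) - C(L, 8) = (-964 - 1*(-162)) - (-451 - 11*11 + 41*8 + 11*8) = (-964 + 162) - (-451 - 121 + 328 + 88) = -802 - 1*(-156) = -802 + 156 = -646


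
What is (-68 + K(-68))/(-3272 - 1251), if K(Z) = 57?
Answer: 11/4523 ≈ 0.0024320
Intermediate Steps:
(-68 + K(-68))/(-3272 - 1251) = (-68 + 57)/(-3272 - 1251) = -11/(-4523) = -11*(-1/4523) = 11/4523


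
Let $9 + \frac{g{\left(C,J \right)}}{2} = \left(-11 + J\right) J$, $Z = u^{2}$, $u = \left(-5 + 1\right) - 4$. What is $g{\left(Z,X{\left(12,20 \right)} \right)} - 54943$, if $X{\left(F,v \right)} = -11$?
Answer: $-54477$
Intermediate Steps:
$u = -8$ ($u = -4 - 4 = -8$)
$Z = 64$ ($Z = \left(-8\right)^{2} = 64$)
$g{\left(C,J \right)} = -18 + 2 J \left(-11 + J\right)$ ($g{\left(C,J \right)} = -18 + 2 \left(-11 + J\right) J = -18 + 2 J \left(-11 + J\right)$)
$g{\left(Z,X{\left(12,20 \right)} \right)} - 54943 = \left(-18 - -242 + 2 \left(-11\right)^{2}\right) - 54943 = \left(-18 + 242 + 2 \cdot 121\right) - 54943 = \left(-18 + 242 + 242\right) - 54943 = 466 - 54943 = -54477$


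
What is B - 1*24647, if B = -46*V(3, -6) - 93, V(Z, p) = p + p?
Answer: -24188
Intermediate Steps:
V(Z, p) = 2*p
B = 459 (B = -92*(-6) - 93 = -46*(-12) - 93 = 552 - 93 = 459)
B - 1*24647 = 459 - 1*24647 = 459 - 24647 = -24188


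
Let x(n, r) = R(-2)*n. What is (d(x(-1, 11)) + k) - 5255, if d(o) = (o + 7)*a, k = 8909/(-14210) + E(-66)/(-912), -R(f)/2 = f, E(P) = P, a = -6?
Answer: -5695228009/1079960 ≈ -5273.6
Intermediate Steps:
R(f) = -2*f
x(n, r) = 4*n (x(n, r) = (-2*(-2))*n = 4*n)
k = -598929/1079960 (k = 8909/(-14210) - 66/(-912) = 8909*(-1/14210) - 66*(-1/912) = -8909/14210 + 11/152 = -598929/1079960 ≈ -0.55458)
d(o) = -42 - 6*o (d(o) = (o + 7)*(-6) = (7 + o)*(-6) = -42 - 6*o)
(d(x(-1, 11)) + k) - 5255 = ((-42 - 24*(-1)) - 598929/1079960) - 5255 = ((-42 - 6*(-4)) - 598929/1079960) - 5255 = ((-42 + 24) - 598929/1079960) - 5255 = (-18 - 598929/1079960) - 5255 = -20038209/1079960 - 5255 = -5695228009/1079960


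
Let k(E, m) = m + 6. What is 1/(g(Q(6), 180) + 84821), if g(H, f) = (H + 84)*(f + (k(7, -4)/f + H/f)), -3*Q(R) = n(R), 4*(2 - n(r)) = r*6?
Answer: 1620/162588187 ≈ 9.9638e-6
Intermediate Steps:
k(E, m) = 6 + m
n(r) = 2 - 3*r/2 (n(r) = 2 - r*6/4 = 2 - 3*r/2)
Q(R) = -⅔ + R/2 (Q(R) = -(2 - 3*R/2)/3 = -⅔ + R/2)
g(H, f) = (84 + H)*(f + 2/f + H/f) (g(H, f) = (H + 84)*(f + ((6 - 4)/f + H/f)) = (84 + H)*(f + (2/f + H/f)) = (84 + H)*(f + 2/f + H/f))
1/(g(Q(6), 180) + 84821) = 1/((168 + (-⅔ + (½)*6)² + 86*(-⅔ + (½)*6) + 180²*(84 + (-⅔ + (½)*6)))/180 + 84821) = 1/((168 + (-⅔ + 3)² + 86*(-⅔ + 3) + 32400*(84 + (-⅔ + 3)))/180 + 84821) = 1/((168 + (7/3)² + 86*(7/3) + 32400*(84 + 7/3))/180 + 84821) = 1/((168 + 49/9 + 602/3 + 32400*(259/3))/180 + 84821) = 1/((168 + 49/9 + 602/3 + 2797200)/180 + 84821) = 1/((1/180)*(25178167/9) + 84821) = 1/(25178167/1620 + 84821) = 1/(162588187/1620) = 1620/162588187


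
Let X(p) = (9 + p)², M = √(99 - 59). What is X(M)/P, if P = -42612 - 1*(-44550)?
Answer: 121/1938 + 6*√10/323 ≈ 0.12118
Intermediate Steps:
M = 2*√10 (M = √40 = 2*√10 ≈ 6.3246)
P = 1938 (P = -42612 + 44550 = 1938)
X(M)/P = (9 + 2*√10)²/1938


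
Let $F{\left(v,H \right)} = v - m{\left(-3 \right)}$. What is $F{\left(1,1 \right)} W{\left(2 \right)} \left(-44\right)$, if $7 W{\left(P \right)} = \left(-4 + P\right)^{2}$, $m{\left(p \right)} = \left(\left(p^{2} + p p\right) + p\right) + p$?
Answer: $\frac{1936}{7} \approx 276.57$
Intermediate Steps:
$m{\left(p \right)} = 2 p + 2 p^{2}$ ($m{\left(p \right)} = \left(\left(p^{2} + p^{2}\right) + p\right) + p = \left(2 p^{2} + p\right) + p = \left(p + 2 p^{2}\right) + p = 2 p + 2 p^{2}$)
$W{\left(P \right)} = \frac{\left(-4 + P\right)^{2}}{7}$
$F{\left(v,H \right)} = -12 + v$ ($F{\left(v,H \right)} = v - 2 \left(-3\right) \left(1 - 3\right) = v - 2 \left(-3\right) \left(-2\right) = v - 12 = -12 + v$)
$F{\left(1,1 \right)} W{\left(2 \right)} \left(-44\right) = \left(-12 + 1\right) \frac{\left(-4 + 2\right)^{2}}{7} \left(-44\right) = - 11 \frac{\left(-2\right)^{2}}{7} \left(-44\right) = - 11 \cdot \frac{1}{7} \cdot 4 \left(-44\right) = \left(-11\right) \frac{4}{7} \left(-44\right) = \left(- \frac{44}{7}\right) \left(-44\right) = \frac{1936}{7}$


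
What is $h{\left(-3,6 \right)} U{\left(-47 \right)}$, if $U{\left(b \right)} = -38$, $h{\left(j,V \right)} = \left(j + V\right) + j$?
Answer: $0$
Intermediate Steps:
$h{\left(j,V \right)} = V + 2 j$ ($h{\left(j,V \right)} = \left(V + j\right) + j = V + 2 j$)
$h{\left(-3,6 \right)} U{\left(-47 \right)} = \left(6 + 2 \left(-3\right)\right) \left(-38\right) = \left(6 - 6\right) \left(-38\right) = 0 \left(-38\right) = 0$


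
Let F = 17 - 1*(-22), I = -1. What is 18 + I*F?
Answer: -21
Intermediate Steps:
F = 39 (F = 17 + 22 = 39)
18 + I*F = 18 - 1*39 = 18 - 39 = -21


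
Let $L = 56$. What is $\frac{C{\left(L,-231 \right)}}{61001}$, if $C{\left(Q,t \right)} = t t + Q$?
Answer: $\frac{53417}{61001} \approx 0.87567$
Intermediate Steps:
$C{\left(Q,t \right)} = Q + t^{2}$ ($C{\left(Q,t \right)} = t^{2} + Q = Q + t^{2}$)
$\frac{C{\left(L,-231 \right)}}{61001} = \frac{56 + \left(-231\right)^{2}}{61001} = \left(56 + 53361\right) \frac{1}{61001} = 53417 \cdot \frac{1}{61001} = \frac{53417}{61001}$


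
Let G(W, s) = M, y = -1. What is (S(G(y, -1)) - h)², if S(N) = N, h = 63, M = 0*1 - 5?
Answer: 4624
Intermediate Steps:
M = -5 (M = 0 - 5 = -5)
G(W, s) = -5
(S(G(y, -1)) - h)² = (-5 - 1*63)² = (-5 - 63)² = (-68)² = 4624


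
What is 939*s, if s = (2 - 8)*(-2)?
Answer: 11268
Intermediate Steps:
s = 12 (s = -6*(-2) = 12)
939*s = 939*12 = 11268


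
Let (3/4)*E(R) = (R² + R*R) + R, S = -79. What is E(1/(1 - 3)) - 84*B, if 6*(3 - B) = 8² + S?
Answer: -462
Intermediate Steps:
B = 11/2 (B = 3 - (8² - 79)/6 = 3 - (64 - 79)/6 = 3 - ⅙*(-15) = 3 + 5/2 = 11/2 ≈ 5.5000)
E(R) = 4*R/3 + 8*R²/3 (E(R) = 4*((R² + R*R) + R)/3 = 4*((R² + R²) + R)/3 = 4*(2*R² + R)/3 = 4*(R + 2*R²)/3 = 4*R/3 + 8*R²/3)
E(1/(1 - 3)) - 84*B = 4*(1 + 2/(1 - 3))/(3*(1 - 3)) - 84*11/2 = (4/3)*(1 + 2/(-2))/(-2) - 462 = (4/3)*(-½)*(1 + 2*(-½)) - 462 = (4/3)*(-½)*(1 - 1) - 462 = (4/3)*(-½)*0 - 462 = 0 - 462 = -462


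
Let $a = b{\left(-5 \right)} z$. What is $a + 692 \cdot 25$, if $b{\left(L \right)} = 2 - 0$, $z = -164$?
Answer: $16972$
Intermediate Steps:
$b{\left(L \right)} = 2$ ($b{\left(L \right)} = 2 + 0 = 2$)
$a = -328$ ($a = 2 \left(-164\right) = -328$)
$a + 692 \cdot 25 = -328 + 692 \cdot 25 = -328 + 17300 = 16972$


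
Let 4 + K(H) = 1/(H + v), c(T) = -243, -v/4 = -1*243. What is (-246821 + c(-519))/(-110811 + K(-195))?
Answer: 95984364/43051627 ≈ 2.2295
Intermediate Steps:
v = 972 (v = -(-4)*243 = -4*(-243) = 972)
K(H) = -4 + 1/(972 + H) (K(H) = -4 + 1/(H + 972) = -4 + 1/(972 + H))
(-246821 + c(-519))/(-110811 + K(-195)) = (-246821 - 243)/(-110811 + (-3887 - 4*(-195))/(972 - 195)) = -247064/(-110811 + (-3887 + 780)/777) = -247064/(-110811 + (1/777)*(-3107)) = -247064/(-110811 - 3107/777) = -247064/(-86103254/777) = -247064*(-777/86103254) = 95984364/43051627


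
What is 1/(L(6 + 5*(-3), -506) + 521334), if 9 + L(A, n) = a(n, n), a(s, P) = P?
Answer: 1/520819 ≈ 1.9201e-6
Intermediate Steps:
L(A, n) = -9 + n
1/(L(6 + 5*(-3), -506) + 521334) = 1/((-9 - 506) + 521334) = 1/(-515 + 521334) = 1/520819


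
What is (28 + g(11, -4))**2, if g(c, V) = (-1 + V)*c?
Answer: 729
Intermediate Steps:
g(c, V) = c*(-1 + V)
(28 + g(11, -4))**2 = (28 + 11*(-1 - 4))**2 = (28 + 11*(-5))**2 = (28 - 55)**2 = (-27)**2 = 729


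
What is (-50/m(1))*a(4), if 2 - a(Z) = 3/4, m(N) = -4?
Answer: 125/8 ≈ 15.625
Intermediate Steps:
a(Z) = 5/4 (a(Z) = 2 - 3/4 = 5/4)
(-50/m(1))*a(4) = -50/(-4)*(5/4) = -50*(-1)/4*(5/4) = -5*(-5/2)*(5/4) = (25/2)*(5/4) = 125/8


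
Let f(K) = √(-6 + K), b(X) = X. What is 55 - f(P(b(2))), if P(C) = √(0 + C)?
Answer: 55 - √(-6 + √2) ≈ 55.0 - 2.1414*I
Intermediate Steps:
P(C) = √C
55 - f(P(b(2))) = 55 - √(-6 + √2)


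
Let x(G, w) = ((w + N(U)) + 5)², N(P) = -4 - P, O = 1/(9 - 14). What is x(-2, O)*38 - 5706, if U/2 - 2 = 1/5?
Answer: -130338/25 ≈ -5213.5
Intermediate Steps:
O = -⅕ (O = 1/(-5) = -⅕ ≈ -0.20000)
U = 22/5 (U = 4 + 2/5 = 4 + 2*(⅕) = 4 + ⅖ = 22/5 ≈ 4.4000)
x(G, w) = (-17/5 + w)² (x(G, w) = ((w + (-4 - 1*22/5)) + 5)² = ((w + (-4 - 22/5)) + 5)² = ((w - 42/5) + 5)² = ((-42/5 + w) + 5)² = (-17/5 + w)²)
x(-2, O)*38 - 5706 = ((-17 + 5*(-⅕))²/25)*38 - 5706 = ((-17 - 1)²/25)*38 - 5706 = ((1/25)*(-18)²)*38 - 5706 = ((1/25)*324)*38 - 5706 = (324/25)*38 - 5706 = 12312/25 - 5706 = -130338/25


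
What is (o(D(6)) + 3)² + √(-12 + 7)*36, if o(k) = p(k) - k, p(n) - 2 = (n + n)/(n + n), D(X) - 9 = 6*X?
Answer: 1521 + 36*I*√5 ≈ 1521.0 + 80.498*I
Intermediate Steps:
D(X) = 9 + 6*X
p(n) = 3 (p(n) = 2 + (n + n)/(n + n) = 2 + (2*n)/((2*n)) = 2 + (2*n)*(1/(2*n)) = 2 + 1 = 3)
o(k) = 3 - k
(o(D(6)) + 3)² + √(-12 + 7)*36 = ((3 - (9 + 6*6)) + 3)² + √(-12 + 7)*36 = ((3 - (9 + 36)) + 3)² + √(-5)*36 = ((3 - 1*45) + 3)² + (I*√5)*36 = ((3 - 45) + 3)² + 36*I*√5 = (-42 + 3)² + 36*I*√5 = (-39)² + 36*I*√5 = 1521 + 36*I*√5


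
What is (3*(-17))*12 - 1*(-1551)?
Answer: 939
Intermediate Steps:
(3*(-17))*12 - 1*(-1551) = -51*12 + 1551 = -612 + 1551 = 939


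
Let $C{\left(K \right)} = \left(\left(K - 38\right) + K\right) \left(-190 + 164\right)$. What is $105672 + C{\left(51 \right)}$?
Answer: $104008$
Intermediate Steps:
$C{\left(K \right)} = 988 - 52 K$ ($C{\left(K \right)} = \left(\left(-38 + K\right) + K\right) \left(-26\right) = \left(-38 + 2 K\right) \left(-26\right) = 988 - 52 K$)
$105672 + C{\left(51 \right)} = 105672 + \left(988 - 2652\right) = 105672 - 1664 = 104008$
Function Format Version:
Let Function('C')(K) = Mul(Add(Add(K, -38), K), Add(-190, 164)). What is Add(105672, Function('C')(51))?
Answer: 104008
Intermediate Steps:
Function('C')(K) = Add(988, Mul(-52, K)) (Function('C')(K) = Mul(Add(Add(-38, K), K), -26) = Mul(Add(-38, Mul(2, K)), -26) = Add(988, Mul(-52, K)))
Add(105672, Function('C')(51)) = Add(105672, Add(988, Mul(-52, 51))) = Add(105672, Add(988, -2652)) = Add(105672, -1664) = 104008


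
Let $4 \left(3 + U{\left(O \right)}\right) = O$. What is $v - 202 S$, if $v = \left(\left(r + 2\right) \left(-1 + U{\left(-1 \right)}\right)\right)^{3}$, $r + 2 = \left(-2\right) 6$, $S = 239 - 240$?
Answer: $132853$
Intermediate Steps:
$U{\left(O \right)} = -3 + \frac{O}{4}$
$S = -1$ ($S = 239 - 240 = -1$)
$r = -14$ ($r = -2 - 12 = -14$)
$v = 132651$ ($v = \left(\left(-14 + 2\right) \left(-1 + \left(-3 + \frac{1}{4} \left(-1\right)\right)\right)\right)^{3} = \left(- 12 \left(-1 - \frac{13}{4}\right)\right)^{3} = \left(\left(-12\right) \left(- \frac{17}{4}\right)\right)^{3} = 51^{3} = 132651$)
$v - 202 S = 132651 - -202 = 132651 + 202 = 132853$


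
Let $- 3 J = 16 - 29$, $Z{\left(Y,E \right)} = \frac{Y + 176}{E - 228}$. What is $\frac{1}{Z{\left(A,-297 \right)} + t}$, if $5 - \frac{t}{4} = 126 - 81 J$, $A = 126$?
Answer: $\frac{525}{482698} \approx 0.0010876$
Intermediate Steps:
$Z{\left(Y,E \right)} = \frac{176 + Y}{-228 + E}$
$J = \frac{13}{3}$ ($J = - \frac{16 - 29}{3} = \left(- \frac{1}{3}\right) \left(-13\right) = \frac{13}{3} \approx 4.3333$)
$t = 920$ ($t = 20 - 4 \left(126 - 351\right) = 20 - -900 = 20 + 900 = 920$)
$\frac{1}{Z{\left(A,-297 \right)} + t} = \frac{1}{\frac{176 + 126}{-228 - 297} + 920} = \frac{1}{\frac{1}{-525} \cdot 302 + 920} = \frac{1}{\left(- \frac{1}{525}\right) 302 + 920} = \frac{1}{- \frac{302}{525} + 920} = \frac{1}{\frac{482698}{525}} = \frac{525}{482698}$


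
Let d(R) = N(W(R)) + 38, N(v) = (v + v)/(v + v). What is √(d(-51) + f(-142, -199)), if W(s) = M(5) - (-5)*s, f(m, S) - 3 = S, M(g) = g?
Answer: I*√157 ≈ 12.53*I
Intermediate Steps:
f(m, S) = 3 + S
W(s) = 5 + 5*s (W(s) = 5 - (-5)*s = 5 + 5*s)
N(v) = 1 (N(v) = (2*v)/((2*v)) = (2*v)*(1/(2*v)) = 1)
d(R) = 39 (d(R) = 1 + 38 = 39)
√(d(-51) + f(-142, -199)) = √(39 + (3 - 199)) = √(39 - 196) = √(-157) = I*√157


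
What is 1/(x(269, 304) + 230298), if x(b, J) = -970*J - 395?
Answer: -1/64977 ≈ -1.5390e-5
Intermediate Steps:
x(b, J) = -395 - 970*J
1/(x(269, 304) + 230298) = 1/((-395 - 970*304) + 230298) = 1/((-395 - 294880) + 230298) = 1/(-295275 + 230298) = 1/(-64977) = -1/64977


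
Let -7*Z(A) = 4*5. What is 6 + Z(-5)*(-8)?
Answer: 202/7 ≈ 28.857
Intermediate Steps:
Z(A) = -20/7 (Z(A) = -4*5/7 = -1/7*20 = -20/7)
6 + Z(-5)*(-8) = 6 - 20/7*(-8) = 6 + 160/7 = 202/7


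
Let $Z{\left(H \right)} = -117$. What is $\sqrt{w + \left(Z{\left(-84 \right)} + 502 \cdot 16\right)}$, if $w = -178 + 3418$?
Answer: $\sqrt{11155} \approx 105.62$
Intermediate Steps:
$w = 3240$
$\sqrt{w + \left(Z{\left(-84 \right)} + 502 \cdot 16\right)} = \sqrt{3240 + \left(-117 + 502 \cdot 16\right)} = \sqrt{3240 + \left(-117 + 8032\right)} = \sqrt{3240 + 7915} = \sqrt{11155}$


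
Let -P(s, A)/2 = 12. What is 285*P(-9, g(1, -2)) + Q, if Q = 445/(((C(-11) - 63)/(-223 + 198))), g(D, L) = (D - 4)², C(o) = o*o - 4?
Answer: -380485/54 ≈ -7046.0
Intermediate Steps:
C(o) = -4 + o² (C(o) = o² - 4 = -4 + o²)
g(D, L) = (-4 + D)²
Q = -11125/54 (Q = 445/((((-4 + (-11)²) - 63)/(-223 + 198))) = 445/((((-4 + 121) - 63)/(-25))) = 445/(((117 - 63)*(-1/25))) = 445/((54*(-1/25))) = 445/(-54/25) = 445*(-25/54) = -11125/54 ≈ -206.02)
P(s, A) = -24 (P(s, A) = -2*12 = -24)
285*P(-9, g(1, -2)) + Q = 285*(-24) - 11125/54 = -6840 - 11125/54 = -380485/54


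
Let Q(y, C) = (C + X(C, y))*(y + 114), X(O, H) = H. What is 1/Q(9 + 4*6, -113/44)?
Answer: 44/196833 ≈ 0.00022354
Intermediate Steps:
Q(y, C) = (114 + y)*(C + y) (Q(y, C) = (C + y)*(y + 114) = (C + y)*(114 + y) = (114 + y)*(C + y))
1/Q(9 + 4*6, -113/44) = 1/((9 + 4*6)² + 114*(-113/44) + 114*(9 + 4*6) + (-113/44)*(9 + 4*6)) = 1/((9 + 24)² + 114*(-113*1/44) + 114*(9 + 24) + (-113*1/44)*(9 + 24)) = 1/(33² + 114*(-113/44) + 114*33 - 113/44*33) = 1/(1089 - 6441/22 + 3762 - 339/4) = 1/(196833/44) = 44/196833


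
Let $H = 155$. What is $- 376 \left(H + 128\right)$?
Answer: $-106408$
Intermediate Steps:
$- 376 \left(H + 128\right) = - 376 \left(155 + 128\right) = \left(-376\right) 283 = -106408$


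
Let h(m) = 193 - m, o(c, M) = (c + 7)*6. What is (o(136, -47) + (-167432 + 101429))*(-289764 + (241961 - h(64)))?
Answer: 3122530140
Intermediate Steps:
o(c, M) = 42 + 6*c (o(c, M) = (7 + c)*6 = 42 + 6*c)
(o(136, -47) + (-167432 + 101429))*(-289764 + (241961 - h(64))) = ((42 + 6*136) + (-167432 + 101429))*(-289764 + (241961 - (193 - 1*64))) = ((42 + 816) - 66003)*(-289764 + (241961 - (193 - 64))) = (858 - 66003)*(-289764 + (241961 - 1*129)) = -65145*(-289764 + (241961 - 129)) = -65145*(-289764 + 241832) = -65145*(-47932) = 3122530140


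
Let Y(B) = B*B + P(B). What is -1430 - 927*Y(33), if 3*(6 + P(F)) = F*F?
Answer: -1341872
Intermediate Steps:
P(F) = -6 + F**2/3 (P(F) = -6 + (F*F)/3 = -6 + F**2/3)
Y(B) = -6 + 4*B**2/3 (Y(B) = B*B + (-6 + B**2/3) = B**2 + (-6 + B**2/3) = -6 + 4*B**2/3)
-1430 - 927*Y(33) = -1430 - 927*(-6 + (4/3)*33**2) = -1430 - 927*(-6 + (4/3)*1089) = -1430 - 927*(-6 + 1452) = -1430 - 927*1446 = -1430 - 1340442 = -1341872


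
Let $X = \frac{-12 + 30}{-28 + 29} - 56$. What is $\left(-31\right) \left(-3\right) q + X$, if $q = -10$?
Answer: $-968$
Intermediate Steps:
$X = -38$ ($X = \frac{18}{1} - 56 = 18 \cdot 1 - 56 = 18 - 56 = -38$)
$\left(-31\right) \left(-3\right) q + X = \left(-31\right) \left(-3\right) \left(-10\right) - 38 = 93 \left(-10\right) - 38 = -930 - 38 = -968$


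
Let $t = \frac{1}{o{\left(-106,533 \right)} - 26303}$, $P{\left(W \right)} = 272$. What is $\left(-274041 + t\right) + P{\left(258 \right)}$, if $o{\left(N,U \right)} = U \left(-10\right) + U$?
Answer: $- \frac{8514215901}{31100} \approx -2.7377 \cdot 10^{5}$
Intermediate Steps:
$o{\left(N,U \right)} = - 9 U$ ($o{\left(N,U \right)} = - 10 U + U = - 9 U$)
$t = - \frac{1}{31100}$ ($t = \frac{1}{\left(-9\right) 533 - 26303} = \frac{1}{-4797 - 26303} = \frac{1}{-31100} = - \frac{1}{31100} \approx -3.2154 \cdot 10^{-5}$)
$\left(-274041 + t\right) + P{\left(258 \right)} = \left(-274041 - \frac{1}{31100}\right) + 272 = - \frac{8522675101}{31100} + 272 = - \frac{8514215901}{31100}$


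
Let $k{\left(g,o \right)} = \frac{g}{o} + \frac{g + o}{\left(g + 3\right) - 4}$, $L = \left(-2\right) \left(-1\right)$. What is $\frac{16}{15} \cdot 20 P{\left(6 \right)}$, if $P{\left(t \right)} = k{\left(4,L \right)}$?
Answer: $\frac{256}{3} \approx 85.333$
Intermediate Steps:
$L = 2$
$k{\left(g,o \right)} = \frac{g}{o} + \frac{g + o}{-1 + g}$ ($k{\left(g,o \right)} = \frac{g}{o} + \frac{g + o}{\left(3 + g\right) - 4} = \frac{g}{o} + \frac{g + o}{-1 + g}$)
$P{\left(t \right)} = 4$ ($P{\left(t \right)} = \frac{4^{2} + 2^{2} - 4 + 4 \cdot 2}{2 \left(-1 + 4\right)} = \frac{16 + 4 - 4 + 8}{2 \cdot 3} = \frac{1}{2} \cdot \frac{1}{3} \cdot 24 = 4$)
$\frac{16}{15} \cdot 20 P{\left(6 \right)} = \frac{16}{15} \cdot 20 \cdot 4 = \frac{64}{3} \cdot 4 = \frac{256}{3}$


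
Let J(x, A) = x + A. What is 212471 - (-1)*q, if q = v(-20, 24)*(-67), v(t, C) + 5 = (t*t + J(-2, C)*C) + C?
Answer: 149022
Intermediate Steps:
J(x, A) = A + x
v(t, C) = -5 + C + t² + C*(-2 + C) (v(t, C) = -5 + ((t*t + (C - 2)*C) + C) = -5 + ((t² + (-2 + C)*C) + C) = -5 + ((t² + C*(-2 + C)) + C) = -5 + (C + t² + C*(-2 + C)) = -5 + C + t² + C*(-2 + C))
q = -63449 (q = (-5 + 24² + (-20)² - 1*24)*(-67) = (-5 + 576 + 400 - 24)*(-67) = 947*(-67) = -63449)
212471 - (-1)*q = 212471 - (-1)*(-63449) = 212471 - 1*63449 = 212471 - 63449 = 149022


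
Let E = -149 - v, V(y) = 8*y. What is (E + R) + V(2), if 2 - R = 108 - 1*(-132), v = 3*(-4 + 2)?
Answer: -365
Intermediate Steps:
v = -6 (v = 3*(-2) = -6)
R = -238 (R = 2 - (108 - 1*(-132)) = 2 - (108 + 132) = 2 - 1*240 = 2 - 240 = -238)
E = -143 (E = -149 - 1*(-6) = -149 + 6 = -143)
(E + R) + V(2) = (-143 - 238) + 8*2 = -381 + 16 = -365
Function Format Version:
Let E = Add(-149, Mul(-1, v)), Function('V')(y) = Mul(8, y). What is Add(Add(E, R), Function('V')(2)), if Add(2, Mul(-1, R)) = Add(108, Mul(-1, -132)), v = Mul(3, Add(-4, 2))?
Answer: -365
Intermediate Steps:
v = -6 (v = Mul(3, -2) = -6)
R = -238 (R = Add(2, Mul(-1, Add(108, Mul(-1, -132)))) = Add(2, Mul(-1, Add(108, 132))) = Add(2, Mul(-1, 240)) = Add(2, -240) = -238)
E = -143 (E = Add(-149, Mul(-1, -6)) = Add(-149, 6) = -143)
Add(Add(E, R), Function('V')(2)) = Add(Add(-143, -238), Mul(8, 2)) = Add(-381, 16) = -365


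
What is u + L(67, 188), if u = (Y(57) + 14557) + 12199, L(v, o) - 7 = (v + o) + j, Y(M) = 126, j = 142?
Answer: 27286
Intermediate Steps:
L(v, o) = 149 + o + v (L(v, o) = 7 + ((v + o) + 142) = 7 + ((o + v) + 142) = 7 + (142 + o + v) = 149 + o + v)
u = 26882 (u = (126 + 14557) + 12199 = 14683 + 12199 = 26882)
u + L(67, 188) = 26882 + (149 + 188 + 67) = 26882 + 404 = 27286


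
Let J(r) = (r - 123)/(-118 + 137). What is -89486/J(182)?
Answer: -1700234/59 ≈ -28818.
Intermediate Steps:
J(r) = -123/19 + r/19 (J(r) = (-123 + r)/19 = (-123 + r)*(1/19) = -123/19 + r/19)
-89486/J(182) = -89486/(-123/19 + (1/19)*182) = -89486/(-123/19 + 182/19) = -89486/59/19 = -89486*19/59 = -1700234/59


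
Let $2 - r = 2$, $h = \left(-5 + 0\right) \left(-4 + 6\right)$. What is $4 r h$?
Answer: $0$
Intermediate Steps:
$h = -10$ ($h = \left(-5\right) 2 = -10$)
$r = 0$ ($r = 2 - 2 = 0$)
$4 r h = 4 \cdot 0 \left(-10\right) = 0 \left(-10\right) = 0$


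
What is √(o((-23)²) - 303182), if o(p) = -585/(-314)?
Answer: I*√29892348782/314 ≈ 550.62*I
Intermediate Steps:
o(p) = 585/314 (o(p) = -585*(-1/314) = 585/314)
√(o((-23)²) - 303182) = √(585/314 - 303182) = √(-95198563/314) = I*√29892348782/314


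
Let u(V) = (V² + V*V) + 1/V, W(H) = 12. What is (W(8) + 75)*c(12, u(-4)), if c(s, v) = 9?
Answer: 783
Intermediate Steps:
u(V) = 1/V + 2*V² (u(V) = (V² + V²) + 1/V = 2*V² + 1/V = 1/V + 2*V²)
(W(8) + 75)*c(12, u(-4)) = (12 + 75)*9 = 87*9 = 783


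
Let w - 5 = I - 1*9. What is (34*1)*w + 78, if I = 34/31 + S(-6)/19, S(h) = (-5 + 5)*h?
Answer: -642/31 ≈ -20.710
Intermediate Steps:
S(h) = 0 (S(h) = 0*h = 0)
I = 34/31 (I = 34/31 + 0/19 = 34*(1/31) + 0*(1/19) = 34/31 + 0 = 34/31 ≈ 1.0968)
w = -90/31 (w = 5 + (34/31 - 1*9) = 5 + (34/31 - 9) = 5 - 245/31 = -90/31 ≈ -2.9032)
(34*1)*w + 78 = (34*1)*(-90/31) + 78 = 34*(-90/31) + 78 = -3060/31 + 78 = -642/31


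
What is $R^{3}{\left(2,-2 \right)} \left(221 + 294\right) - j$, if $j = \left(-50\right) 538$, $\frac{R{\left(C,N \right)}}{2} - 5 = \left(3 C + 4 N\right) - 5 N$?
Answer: $9078540$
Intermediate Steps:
$R{\left(C,N \right)} = 10 - 2 N + 6 C$ ($R{\left(C,N \right)} = 10 + 2 \left(\left(3 C + 4 N\right) - 5 N\right) = 10 + 2 \left(- N + 3 C\right) = 10 + \left(- 2 N + 6 C\right) = 10 - 2 N + 6 C$)
$j = -26900$
$R^{3}{\left(2,-2 \right)} \left(221 + 294\right) - j = \left(10 - -4 + 6 \cdot 2\right)^{3} \left(221 + 294\right) - -26900 = \left(10 + 4 + 12\right)^{3} \cdot 515 + 26900 = 26^{3} \cdot 515 + 26900 = 17576 \cdot 515 + 26900 = 9051640 + 26900 = 9078540$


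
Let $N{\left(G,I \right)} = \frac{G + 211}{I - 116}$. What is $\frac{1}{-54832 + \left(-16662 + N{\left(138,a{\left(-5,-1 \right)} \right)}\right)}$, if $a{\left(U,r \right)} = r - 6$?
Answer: $- \frac{123}{8794111} \approx -1.3987 \cdot 10^{-5}$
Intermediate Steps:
$a{\left(U,r \right)} = -6 + r$
$N{\left(G,I \right)} = \frac{211 + G}{-116 + I}$
$\frac{1}{-54832 + \left(-16662 + N{\left(138,a{\left(-5,-1 \right)} \right)}\right)} = \frac{1}{-54832 - \left(16662 - \frac{211 + 138}{-116 - 7}\right)} = \frac{1}{-54832 - \left(16662 - \frac{1}{-116 - 7} \cdot 349\right)} = \frac{1}{-54832 - \left(16662 - \frac{1}{-123} \cdot 349\right)} = \frac{1}{-54832 - \frac{2049775}{123}} = \frac{1}{- \frac{8794111}{123}} = - \frac{123}{8794111}$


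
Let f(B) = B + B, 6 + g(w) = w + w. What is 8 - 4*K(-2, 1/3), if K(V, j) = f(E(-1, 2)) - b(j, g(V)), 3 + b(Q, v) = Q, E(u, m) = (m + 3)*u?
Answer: 112/3 ≈ 37.333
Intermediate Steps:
E(u, m) = u*(3 + m) (E(u, m) = (3 + m)*u = u*(3 + m))
g(w) = -6 + 2*w (g(w) = -6 + (w + w) = -6 + 2*w)
b(Q, v) = -3 + Q
f(B) = 2*B
K(V, j) = -7 - j (K(V, j) = 2*(-(3 + 2)) - (-3 + j) = 2*(-1*5) + (3 - j) = 2*(-5) + (3 - j) = -10 + (3 - j) = -7 - j)
8 - 4*K(-2, 1/3) = 8 - 4*(-7 - 1/3) = 8 - 4*(-22/3) = 8 + 88/3 = 112/3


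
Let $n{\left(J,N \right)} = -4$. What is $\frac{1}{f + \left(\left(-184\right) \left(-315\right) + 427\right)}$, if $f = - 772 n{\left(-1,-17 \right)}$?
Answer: $\frac{1}{61475} \approx 1.6267 \cdot 10^{-5}$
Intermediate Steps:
$f = 3088$ ($f = \left(-772\right) \left(-4\right) = 3088$)
$\frac{1}{f + \left(\left(-184\right) \left(-315\right) + 427\right)} = \frac{1}{3088 + \left(\left(-184\right) \left(-315\right) + 427\right)} = \frac{1}{3088 + \left(57960 + 427\right)} = \frac{1}{3088 + 58387} = \frac{1}{61475}$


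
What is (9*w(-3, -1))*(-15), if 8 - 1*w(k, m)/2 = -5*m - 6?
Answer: -2430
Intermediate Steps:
w(k, m) = 28 + 10*m (w(k, m) = 16 - 2*(-5*m - 6) = 16 - 2*(-6 - 5*m) = 16 + (12 + 10*m) = 28 + 10*m)
(9*w(-3, -1))*(-15) = (9*(28 + 10*(-1)))*(-15) = (9*(28 - 10))*(-15) = (9*18)*(-15) = 162*(-15) = -2430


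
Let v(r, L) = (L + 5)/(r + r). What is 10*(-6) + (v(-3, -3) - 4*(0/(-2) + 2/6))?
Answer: -185/3 ≈ -61.667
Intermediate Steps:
v(r, L) = (5 + L)/(2*r) (v(r, L) = (5 + L)/((2*r)) = (5 + L)*(1/(2*r)) = (5 + L)/(2*r))
10*(-6) + (v(-3, -3) - 4*(0/(-2) + 2/6)) = 10*(-6) + ((½)*(5 - 3)/(-3) - 4*(0/(-2) + 2/6)) = -60 + ((½)*(-⅓)*2 - 4*(0*(-½) + 2*(⅙))) = -60 + (-⅓ - 4*(0 + ⅓)) = -60 + (-⅓ - 4*⅓) = -60 + (-⅓ - 4/3) = -60 - 5/3 = -185/3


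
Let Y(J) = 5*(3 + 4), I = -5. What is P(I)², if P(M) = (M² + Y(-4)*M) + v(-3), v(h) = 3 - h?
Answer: 20736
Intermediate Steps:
Y(J) = 35 (Y(J) = 5*7 = 35)
P(M) = 6 + M² + 35*M (P(M) = (M² + 35*M) + (3 - 1*(-3)) = (M² + 35*M) + (3 + 3) = (M² + 35*M) + 6 = 6 + M² + 35*M)
P(I)² = (6 + (-5)² + 35*(-5))² = (6 + 25 - 175)² = (-144)² = 20736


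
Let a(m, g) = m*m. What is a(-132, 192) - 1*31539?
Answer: -14115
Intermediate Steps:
a(m, g) = m**2
a(-132, 192) - 1*31539 = (-132)**2 - 1*31539 = 17424 - 31539 = -14115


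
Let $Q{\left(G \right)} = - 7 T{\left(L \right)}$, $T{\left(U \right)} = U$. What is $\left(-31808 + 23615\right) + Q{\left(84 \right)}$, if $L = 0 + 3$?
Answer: $-8214$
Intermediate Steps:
$L = 3$
$Q{\left(G \right)} = -21$ ($Q{\left(G \right)} = \left(-7\right) 3 = -21$)
$\left(-31808 + 23615\right) + Q{\left(84 \right)} = \left(-31808 + 23615\right) - 21 = -8193 - 21 = -8214$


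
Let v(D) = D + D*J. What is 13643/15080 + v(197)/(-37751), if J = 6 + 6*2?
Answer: 458592453/569285080 ≈ 0.80556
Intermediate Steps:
J = 18 (J = 6 + 12 = 18)
v(D) = 19*D (v(D) = D + D*18 = D + 18*D = 19*D)
13643/15080 + v(197)/(-37751) = 13643/15080 + (19*197)/(-37751) = 13643*(1/15080) + 3743*(-1/37751) = 13643/15080 - 3743/37751 = 458592453/569285080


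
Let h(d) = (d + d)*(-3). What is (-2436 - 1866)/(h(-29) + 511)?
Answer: -4302/685 ≈ -6.2803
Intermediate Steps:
h(d) = -6*d (h(d) = (2*d)*(-3) = -6*d)
(-2436 - 1866)/(h(-29) + 511) = (-2436 - 1866)/(-6*(-29) + 511) = -4302/(174 + 511) = -4302/685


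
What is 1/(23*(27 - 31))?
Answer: -1/92 ≈ -0.010870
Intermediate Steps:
1/(23*(27 - 31)) = 1/(23*(-4)) = 1/(-92) = -1/92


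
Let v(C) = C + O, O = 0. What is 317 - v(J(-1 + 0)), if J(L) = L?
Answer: 318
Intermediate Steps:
v(C) = C (v(C) = C + 0 = C)
317 - v(J(-1 + 0)) = 317 - (-1 + 0) = 317 - 1*(-1) = 317 + 1 = 318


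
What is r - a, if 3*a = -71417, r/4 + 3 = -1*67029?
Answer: -732967/3 ≈ -2.4432e+5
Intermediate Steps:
r = -268128 (r = -12 + 4*(-1*67029) = -12 + 4*(-67029) = -12 - 268116 = -268128)
a = -71417/3 (a = (⅓)*(-71417) = -71417/3 ≈ -23806.)
r - a = -268128 - 1*(-71417/3) = -268128 + 71417/3 = -732967/3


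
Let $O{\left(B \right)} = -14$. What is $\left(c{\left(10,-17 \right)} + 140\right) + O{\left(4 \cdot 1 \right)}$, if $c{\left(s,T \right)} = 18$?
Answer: $144$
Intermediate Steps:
$\left(c{\left(10,-17 \right)} + 140\right) + O{\left(4 \cdot 1 \right)} = \left(18 + 140\right) - 14 = 158 - 14 = 144$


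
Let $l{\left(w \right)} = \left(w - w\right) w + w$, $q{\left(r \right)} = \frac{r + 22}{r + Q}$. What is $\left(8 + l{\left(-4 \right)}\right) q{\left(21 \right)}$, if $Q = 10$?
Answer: $\frac{172}{31} \approx 5.5484$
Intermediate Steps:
$q{\left(r \right)} = \frac{22 + r}{10 + r}$ ($q{\left(r \right)} = \frac{r + 22}{r + 10} = \frac{22 + r}{10 + r}$)
$l{\left(w \right)} = w$ ($l{\left(w \right)} = 0 w + w = 0 + w = w$)
$\left(8 + l{\left(-4 \right)}\right) q{\left(21 \right)} = \left(8 - 4\right) \frac{22 + 21}{10 + 21} = 4 \cdot \frac{1}{31} \cdot 43 = 4 \cdot \frac{43}{31} = \frac{172}{31}$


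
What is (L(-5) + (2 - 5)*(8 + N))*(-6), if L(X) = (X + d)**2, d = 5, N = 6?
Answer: 252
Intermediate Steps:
L(X) = (5 + X)**2 (L(X) = (X + 5)**2 = (5 + X)**2)
(L(-5) + (2 - 5)*(8 + N))*(-6) = ((5 - 5)**2 + (2 - 5)*(8 + 6))*(-6) = (0**2 - 3*14)*(-6) = (0 - 42)*(-6) = -42*(-6) = 252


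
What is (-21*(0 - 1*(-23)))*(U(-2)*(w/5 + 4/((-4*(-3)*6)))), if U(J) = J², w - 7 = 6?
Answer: -76958/15 ≈ -5130.5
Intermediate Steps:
w = 13 (w = 7 + 6 = 13)
(-21*(0 - 1*(-23)))*(U(-2)*(w/5 + 4/((-4*(-3)*6)))) = (-21*(0 - 1*(-23)))*((-2)²*(13/5 + 4/((-4*(-3)*6)))) = (-21*(0 + 23))*(4*(13*(⅕) + 4/((12*6)))) = (-21*23)*(4*(13/5 + 4/72)) = -1932*(13/5 + 4*(1/72)) = -1932*(13/5 + 1/18) = -1932*239/90 = -483*478/45 = -76958/15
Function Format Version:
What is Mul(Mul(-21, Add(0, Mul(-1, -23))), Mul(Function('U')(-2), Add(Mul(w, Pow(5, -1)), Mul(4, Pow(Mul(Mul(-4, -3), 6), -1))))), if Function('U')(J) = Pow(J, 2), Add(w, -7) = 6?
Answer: Rational(-76958, 15) ≈ -5130.5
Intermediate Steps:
w = 13 (w = Add(7, 6) = 13)
Mul(Mul(-21, Add(0, Mul(-1, -23))), Mul(Function('U')(-2), Add(Mul(w, Pow(5, -1)), Mul(4, Pow(Mul(Mul(-4, -3), 6), -1))))) = Mul(Mul(-21, Add(0, Mul(-1, -23))), Mul(Pow(-2, 2), Add(Mul(13, Pow(5, -1)), Mul(4, Pow(Mul(Mul(-4, -3), 6), -1))))) = Mul(Mul(-21, Add(0, 23)), Mul(4, Add(Mul(13, Rational(1, 5)), Mul(4, Pow(Mul(12, 6), -1))))) = Mul(Mul(-21, 23), Mul(4, Add(Rational(13, 5), Mul(4, Pow(72, -1))))) = Mul(-483, Mul(4, Add(Rational(13, 5), Mul(4, Rational(1, 72))))) = Mul(-483, Mul(4, Add(Rational(13, 5), Rational(1, 18)))) = Mul(-483, Mul(4, Rational(239, 90))) = Mul(-483, Rational(478, 45)) = Rational(-76958, 15)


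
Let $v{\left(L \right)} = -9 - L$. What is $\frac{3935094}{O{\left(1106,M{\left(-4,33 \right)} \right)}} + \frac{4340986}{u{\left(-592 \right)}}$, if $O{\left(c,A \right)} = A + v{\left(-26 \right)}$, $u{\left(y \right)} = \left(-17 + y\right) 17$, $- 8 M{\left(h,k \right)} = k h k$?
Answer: $\frac{76605129086}{11626419} \approx 6588.9$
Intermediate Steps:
$M{\left(h,k \right)} = - \frac{h k^{2}}{8}$ ($M{\left(h,k \right)} = - \frac{k h k}{8} = - \frac{h k k}{8} = - \frac{h k^{2}}{8}$)
$u{\left(y \right)} = -289 + 17 y$
$O{\left(c,A \right)} = 17 + A$ ($O{\left(c,A \right)} = A - -17 = A + \left(-9 + 26\right) = A + 17 = 17 + A$)
$\frac{3935094}{O{\left(1106,M{\left(-4,33 \right)} \right)}} + \frac{4340986}{u{\left(-592 \right)}} = \frac{3935094}{17 - - \frac{33^{2}}{2}} + \frac{4340986}{-289 + 17 \left(-592\right)} = \frac{3935094}{17 - \left(- \frac{1}{2}\right) 1089} + \frac{4340986}{-289 - 10064} = \frac{3935094}{17 + \frac{1089}{2}} + \frac{4340986}{-10353} = \frac{3935094}{\frac{1123}{2}} + 4340986 \left(- \frac{1}{10353}\right) = 3935094 \cdot \frac{2}{1123} - \frac{4340986}{10353} = \frac{7870188}{1123} - \frac{4340986}{10353} = \frac{76605129086}{11626419}$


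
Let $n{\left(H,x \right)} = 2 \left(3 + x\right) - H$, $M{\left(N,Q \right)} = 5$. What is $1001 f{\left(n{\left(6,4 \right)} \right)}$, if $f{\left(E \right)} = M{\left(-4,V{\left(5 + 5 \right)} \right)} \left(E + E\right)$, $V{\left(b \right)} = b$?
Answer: $80080$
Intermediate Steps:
$n{\left(H,x \right)} = 6 - H + 2 x$ ($n{\left(H,x \right)} = \left(6 + 2 x\right) - H = 6 - H + 2 x$)
$f{\left(E \right)} = 10 E$ ($f{\left(E \right)} = 5 \left(E + E\right) = 5 \cdot 2 E = 10 E$)
$1001 f{\left(n{\left(6,4 \right)} \right)} = 1001 \cdot 10 \left(6 - 6 + 2 \cdot 4\right) = 1001 \cdot 10 \left(6 - 6 + 8\right) = 1001 \cdot 10 \cdot 8 = 1001 \cdot 80 = 80080$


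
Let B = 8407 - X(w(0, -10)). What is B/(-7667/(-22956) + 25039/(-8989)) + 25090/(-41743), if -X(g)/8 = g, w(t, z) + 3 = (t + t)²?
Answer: -5555507000463022/1624369830031 ≈ -3420.1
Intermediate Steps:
w(t, z) = -3 + 4*t² (w(t, z) = -3 + (t + t)² = -3 + (2*t)² = -3 + 4*t²)
X(g) = -8*g
B = 8383 (B = 8407 - (-8)*(-3 + 4*0²) = 8407 - (-8)*(-3 + 4*0) = 8407 - (-8)*(-3 + 0) = 8407 - (-8)*(-3) = 8407 - 1*24 = 8407 - 24 = 8383)
B/(-7667/(-22956) + 25039/(-8989)) + 25090/(-41743) = 8383/(-7667/(-22956) + 25039/(-8989)) + 25090/(-41743) = 8383/(-7667*(-1/22956) + 25039*(-1/8989)) + 25090*(-1/41743) = 8383/(7667/22956 - 25039/8989) - 1930/3211 = 8383/(-505876621/206351484) - 1930/3211 = 8383*(-206351484/505876621) - 1930/3211 = -1729844490372/505876621 - 1930/3211 = -5555507000463022/1624369830031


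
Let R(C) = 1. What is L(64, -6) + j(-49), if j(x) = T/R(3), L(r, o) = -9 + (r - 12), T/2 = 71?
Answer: 185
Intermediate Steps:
T = 142 (T = 2*71 = 142)
L(r, o) = -21 + r (L(r, o) = -9 + (-12 + r) = -21 + r)
j(x) = 142 (j(x) = 142/1 = 142*1 = 142)
L(64, -6) + j(-49) = (-21 + 64) + 142 = 43 + 142 = 185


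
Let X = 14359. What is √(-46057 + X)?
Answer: 3*I*√3522 ≈ 178.04*I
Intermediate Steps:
√(-46057 + X) = √(-46057 + 14359) = √(-31698) = 3*I*√3522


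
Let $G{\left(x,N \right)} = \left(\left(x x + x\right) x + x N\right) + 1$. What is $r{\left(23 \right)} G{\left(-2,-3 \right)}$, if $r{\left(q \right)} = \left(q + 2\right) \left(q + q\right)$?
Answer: $3450$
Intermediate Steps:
$G{\left(x,N \right)} = 1 + N x + x \left(x + x^{2}\right)$ ($G{\left(x,N \right)} = \left(\left(x^{2} + x\right) x + N x\right) + 1 = \left(\left(x + x^{2}\right) x + N x\right) + 1 = \left(x \left(x + x^{2}\right) + N x\right) + 1 = \left(N x + x \left(x + x^{2}\right)\right) + 1 = 1 + N x + x \left(x + x^{2}\right)$)
$r{\left(q \right)} = 2 q \left(2 + q\right)$ ($r{\left(q \right)} = \left(2 + q\right) 2 q = 2 q \left(2 + q\right)$)
$r{\left(23 \right)} G{\left(-2,-3 \right)} = 2 \cdot 23 \left(2 + 23\right) \left(1 + \left(-2\right)^{2} + \left(-2\right)^{3} - -6\right) = 2 \cdot 23 \cdot 25 \left(1 + 4 - 8 + 6\right) = 1150 \cdot 3 = 3450$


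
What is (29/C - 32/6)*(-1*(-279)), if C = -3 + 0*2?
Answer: -4185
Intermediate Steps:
C = -3 (C = -3 + 0 = -3)
(29/C - 32/6)*(-1*(-279)) = (29/(-3) - 32/6)*(-1*(-279)) = (29*(-1/3) - 32*1/6)*279 = (-29/3 - 16/3)*279 = -15*279 = -4185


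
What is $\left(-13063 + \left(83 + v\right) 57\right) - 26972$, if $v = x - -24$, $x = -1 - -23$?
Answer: $-32682$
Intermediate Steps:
$x = 22$ ($x = -1 + 23 = 22$)
$v = 46$ ($v = 22 - -24 = 22 + 24 = 46$)
$\left(-13063 + \left(83 + v\right) 57\right) - 26972 = \left(-13063 + \left(83 + 46\right) 57\right) - 26972 = \left(-13063 + 129 \cdot 57\right) - 26972 = \left(-13063 + 7353\right) - 26972 = -5710 - 26972 = -32682$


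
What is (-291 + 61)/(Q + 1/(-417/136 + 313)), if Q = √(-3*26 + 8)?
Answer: -659241640/62184747283 + 204321282115*I*√70/62184747283 ≈ -0.010601 + 27.49*I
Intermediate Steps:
Q = I*√70 (Q = √(-78 + 8) = √(-70) = I*√70 ≈ 8.3666*I)
(-291 + 61)/(Q + 1/(-417/136 + 313)) = (-291 + 61)/(I*√70 + 1/(-417/136 + 313)) = -230/(I*√70 + 1/(-417*1/136 + 313)) = -230/(I*√70 + 1/(-417/136 + 313)) = -230/(I*√70 + 1/(42151/136)) = -230/(I*√70 + 136/42151) = -230/(136/42151 + I*√70)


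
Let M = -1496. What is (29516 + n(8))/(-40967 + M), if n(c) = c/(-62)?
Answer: -914992/1316353 ≈ -0.69510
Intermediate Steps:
n(c) = -c/62 (n(c) = c*(-1/62) = -c/62)
(29516 + n(8))/(-40967 + M) = (29516 - 1/62*8)/(-40967 - 1496) = (29516 - 4/31)/(-42463) = (914992/31)*(-1/42463) = -914992/1316353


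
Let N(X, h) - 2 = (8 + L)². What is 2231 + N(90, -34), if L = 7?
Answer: 2458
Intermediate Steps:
N(X, h) = 227 (N(X, h) = 2 + (8 + 7)² = 2 + 15² = 2 + 225 = 227)
2231 + N(90, -34) = 2231 + 227 = 2458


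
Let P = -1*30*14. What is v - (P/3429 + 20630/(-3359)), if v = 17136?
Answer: 65814929182/3839337 ≈ 17142.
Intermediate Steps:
P = -420 (P = -30*14 = -420)
v - (P/3429 + 20630/(-3359)) = 17136 - (-420/3429 + 20630/(-3359)) = 17136 - (-420*1/3429 + 20630*(-1/3359)) = 17136 - (-140/1143 - 20630/3359) = 17136 - 1*(-24050350/3839337) = 17136 + 24050350/3839337 = 65814929182/3839337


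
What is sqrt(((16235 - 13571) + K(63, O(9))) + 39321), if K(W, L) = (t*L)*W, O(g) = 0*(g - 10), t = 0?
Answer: 3*sqrt(4665) ≈ 204.90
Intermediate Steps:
O(g) = 0 (O(g) = 0*(-10 + g) = 0)
K(W, L) = 0 (K(W, L) = (0*L)*W = 0*W = 0)
sqrt(((16235 - 13571) + K(63, O(9))) + 39321) = sqrt(((16235 - 13571) + 0) + 39321) = sqrt((2664 + 0) + 39321) = sqrt(2664 + 39321) = sqrt(41985) = 3*sqrt(4665)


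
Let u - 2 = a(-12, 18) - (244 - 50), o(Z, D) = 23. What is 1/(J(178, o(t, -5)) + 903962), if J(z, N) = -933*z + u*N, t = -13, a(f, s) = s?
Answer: 1/733886 ≈ 1.3626e-6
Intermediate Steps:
u = -174 (u = 2 + (18 - (244 - 50)) = 2 + (18 - 1*194) = 2 + (18 - 194) = 2 - 176 = -174)
J(z, N) = -933*z - 174*N
1/(J(178, o(t, -5)) + 903962) = 1/((-933*178 - 174*23) + 903962) = 1/((-166074 - 4002) + 903962) = 1/(-170076 + 903962) = 1/733886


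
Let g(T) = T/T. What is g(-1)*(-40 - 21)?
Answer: -61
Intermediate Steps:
g(T) = 1
g(-1)*(-40 - 21) = 1*(-40 - 21) = 1*(-61) = -61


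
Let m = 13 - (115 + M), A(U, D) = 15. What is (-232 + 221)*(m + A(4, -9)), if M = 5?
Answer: 1012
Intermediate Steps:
m = -107 (m = 13 - (115 + 5) = 13 - 1*120 = 13 - 120 = -107)
(-232 + 221)*(m + A(4, -9)) = (-232 + 221)*(-107 + 15) = -11*(-92) = 1012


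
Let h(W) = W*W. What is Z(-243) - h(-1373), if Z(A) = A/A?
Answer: -1885128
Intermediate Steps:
h(W) = W²
Z(A) = 1
Z(-243) - h(-1373) = 1 - 1*(-1373)² = 1 - 1*1885129 = 1 - 1885129 = -1885128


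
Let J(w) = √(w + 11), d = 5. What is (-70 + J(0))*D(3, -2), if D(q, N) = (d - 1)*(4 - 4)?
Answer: 0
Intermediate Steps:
J(w) = √(11 + w)
D(q, N) = 0 (D(q, N) = (5 - 1)*(4 - 4) = 4*0 = 0)
(-70 + J(0))*D(3, -2) = (-70 + √(11 + 0))*0 = (-70 + √11)*0 = 0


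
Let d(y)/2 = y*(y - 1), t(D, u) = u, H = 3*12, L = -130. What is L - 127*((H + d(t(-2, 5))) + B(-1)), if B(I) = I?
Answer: -9655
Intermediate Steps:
H = 36
d(y) = 2*y*(-1 + y) (d(y) = 2*(y*(y - 1)) = 2*(y*(-1 + y)) = 2*y*(-1 + y))
L - 127*((H + d(t(-2, 5))) + B(-1)) = -130 - 127*((36 + 2*5*(-1 + 5)) - 1) = -130 - 127*((36 + 2*5*4) - 1) = -130 - 127*((36 + 40) - 1) = -130 - 127*(76 - 1) = -130 - 127*75 = -130 - 9525 = -9655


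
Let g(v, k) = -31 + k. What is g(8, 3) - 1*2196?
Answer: -2224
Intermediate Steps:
g(8, 3) - 1*2196 = (-31 + 3) - 1*2196 = -28 - 2196 = -2224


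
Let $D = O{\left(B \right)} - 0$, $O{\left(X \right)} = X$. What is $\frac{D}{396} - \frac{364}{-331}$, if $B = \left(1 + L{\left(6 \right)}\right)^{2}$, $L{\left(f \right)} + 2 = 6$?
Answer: $\frac{152419}{131076} \approx 1.1628$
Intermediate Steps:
$L{\left(f \right)} = 4$ ($L{\left(f \right)} = -2 + 6 = 4$)
$B = 25$ ($B = \left(1 + 4\right)^{2} = 5^{2} = 25$)
$D = 25$ ($D = 25 - 0 = 25 + 0 = 25$)
$\frac{D}{396} - \frac{364}{-331} = \frac{25}{396} - \frac{364}{-331} = 25 \cdot \frac{1}{396} - - \frac{364}{331} = \frac{25}{396} + \frac{364}{331} = \frac{152419}{131076}$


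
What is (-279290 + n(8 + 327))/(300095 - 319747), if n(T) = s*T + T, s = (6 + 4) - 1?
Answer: 68985/4913 ≈ 14.041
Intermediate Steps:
s = 9 (s = 10 - 1 = 9)
n(T) = 10*T (n(T) = 9*T + T = 10*T)
(-279290 + n(8 + 327))/(300095 - 319747) = (-279290 + 10*(8 + 327))/(300095 - 319747) = (-279290 + 10*335)/(-19652) = (-279290 + 3350)*(-1/19652) = -275940*(-1/19652) = 68985/4913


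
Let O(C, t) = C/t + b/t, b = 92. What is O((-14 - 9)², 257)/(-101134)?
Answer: -621/25991438 ≈ -2.3892e-5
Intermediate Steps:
O(C, t) = 92/t + C/t (O(C, t) = C/t + 92/t = 92/t + C/t)
O((-14 - 9)², 257)/(-101134) = ((92 + (-14 - 9)²)/257)/(-101134) = ((92 + (-23)²)/257)*(-1/101134) = ((92 + 529)/257)*(-1/101134) = ((1/257)*621)*(-1/101134) = (621/257)*(-1/101134) = -621/25991438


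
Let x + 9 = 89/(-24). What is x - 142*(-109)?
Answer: 371167/24 ≈ 15465.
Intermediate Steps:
x = -305/24 (x = -9 + 89/(-24) = -9 + 89*(-1/24) = -9 - 89/24 = -305/24 ≈ -12.708)
x - 142*(-109) = -305/24 - 142*(-109) = -305/24 + 15478 = 371167/24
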